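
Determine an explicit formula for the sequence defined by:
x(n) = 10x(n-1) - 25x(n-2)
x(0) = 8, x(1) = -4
Characteristic equation: x² - 10x + 25 = 0, which is (x - (5))².
Repeated root r = 5.
General solution: x(n) = (A + Bn)·(5)^n.
From x(0) = 8: A = 8.
From x(1) = -4: (A + B)·(5) = -4 ⇒ B = - \frac{44}{5}.
So x(n) = \left(8 - \frac{44 n}{5}\right) \cdot (5)^n.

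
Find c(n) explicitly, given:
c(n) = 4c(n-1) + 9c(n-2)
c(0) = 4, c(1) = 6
Characteristic equation: x² - 4x - 9 = 0.
Discriminant Δ = (4)² + 4·(9) = 52.
Roots r₁,₂ = (4 ± √52)/2, so r₁ = 2 + \sqrt{13}, r₂ = 2 - \sqrt{13}.
General solution: c(n) = A·r₁^n + B·r₂^n.
From the initial conditions, A + B = 4 and r₁A + r₂B = 6.
Since r₁ - r₂ = √52: A = (6 - (4)r₂)/√52 = 2 - \frac{\sqrt{13}}{13}, and B = 4 - A = \frac{\sqrt{13}}{13} + 2.
So c(n) = \left(2 - \frac{\sqrt{13}}{13}\right)\left(2 + \sqrt{13}\right)^n + \left(\frac{\sqrt{13}}{13} + 2\right)\left(2 - \sqrt{13}\right)^n.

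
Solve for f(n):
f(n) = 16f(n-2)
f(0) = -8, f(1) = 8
Characteristic equation: x² - 16 = 0, which factors as (x - (4))(x - (-4)) = 0.
Roots r₁ = 4, r₂ = -4 (distinct).
General solution: f(n) = A·(4)^n + B·(-4)^n.
From f(0) = -8: A + B = -8.
From f(1) = 8: 4A - 4B = 8.
Solving: A = -3, B = -5.
So f(n) = - 5 \left(-4\right)^{n} - 3 \cdot 4^{n}.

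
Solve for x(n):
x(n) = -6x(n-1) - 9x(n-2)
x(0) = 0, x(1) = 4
Characteristic equation: x² + 6x + 9 = 0, which is (x - (-3))².
Repeated root r = -3.
General solution: x(n) = (A + Bn)·(-3)^n.
From x(0) = 0: A = 0.
From x(1) = 4: (A + B)·(-3) = 4 ⇒ B = - \frac{4}{3}.
So x(n) = \left(- \frac{4 n}{3}\right) \cdot (-3)^n.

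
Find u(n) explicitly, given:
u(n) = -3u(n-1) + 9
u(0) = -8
First-order linear non-homogeneous.
Homogeneous solution: u_h(n) = A·(-3)^n.
Try constant particular solution u_p = K: K = -3K + 9 ⇒ K = \frac{9}{4}.
General: u(n) = A·(-3)^n + \frac{9}{4}.
Apply u(0) = -8: A + \frac{9}{4} = -8 ⇒ A = - \frac{41}{4}.
So u(n) = \frac{9}{4} - \frac{41 \left(-3\right)^{n}}{4}.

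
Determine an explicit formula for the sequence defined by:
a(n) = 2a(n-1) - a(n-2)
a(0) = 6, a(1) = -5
Characteristic equation: x² - 2x + 1 = 0, which is (x - (1))².
Repeated root r = 1.
General solution: a(n) = (A + Bn)·(1)^n.
From a(0) = 6: A = 6.
From a(1) = -5: (A + B)·(1) = -5 ⇒ B = -11.
So a(n) = \left(6 - 11 n\right) \cdot (1)^n.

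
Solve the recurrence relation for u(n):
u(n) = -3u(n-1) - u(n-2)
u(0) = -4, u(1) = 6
Characteristic equation: x² + 3x + 1 = 0.
Discriminant Δ = (-3)² + 4·(-1) = 5.
Roots r₁,₂ = (-3 ± √5)/2, so r₁ = - \frac{3}{2} + \frac{\sqrt{5}}{2}, r₂ = - \frac{3}{2} - \frac{\sqrt{5}}{2}.
General solution: u(n) = A·r₁^n + B·r₂^n.
From the initial conditions, A + B = -4 and r₁A + r₂B = 6.
Since r₁ - r₂ = √5: A = (6 - (-4)r₂)/√5 = -2, and B = -4 - A = -2.
So u(n) = \left(-2\right)\left(- \frac{3}{2} + \frac{\sqrt{5}}{2}\right)^n + \left(-2\right)\left(- \frac{3}{2} - \frac{\sqrt{5}}{2}\right)^n.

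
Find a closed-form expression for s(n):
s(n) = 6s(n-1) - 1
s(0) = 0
First-order linear non-homogeneous.
Homogeneous solution: s_h(n) = A·(6)^n.
Try constant particular solution s_p = K: K = 6K - 1 ⇒ K = \frac{1}{5}.
General: s(n) = A·(6)^n + \frac{1}{5}.
Apply s(0) = 0: A + \frac{1}{5} = 0 ⇒ A = - \frac{1}{5}.
So s(n) = \frac{1}{5} - \frac{6^{n}}{5}.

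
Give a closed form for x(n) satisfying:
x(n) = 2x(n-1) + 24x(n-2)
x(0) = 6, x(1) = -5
Characteristic equation: x² - 2x - 24 = 0, which factors as (x - (-4))(x - (6)) = 0.
Roots r₁ = -4, r₂ = 6 (distinct).
General solution: x(n) = A·(-4)^n + B·(6)^n.
From x(0) = 6: A + B = 6.
From x(1) = -5: -4A + 6B = -5.
Solving: A = \frac{41}{10}, B = \frac{19}{10}.
So x(n) = \frac{41 \left(-4\right)^{n}}{10} + \frac{19 \cdot 6^{n}}{10}.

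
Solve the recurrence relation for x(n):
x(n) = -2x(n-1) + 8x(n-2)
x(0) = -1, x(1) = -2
Characteristic equation: x² + 2x - 8 = 0, which factors as (x - (2))(x - (-4)) = 0.
Roots r₁ = 2, r₂ = -4 (distinct).
General solution: x(n) = A·(2)^n + B·(-4)^n.
From x(0) = -1: A + B = -1.
From x(1) = -2: 2A - 4B = -2.
Solving: A = -1, B = 0.
So x(n) = - 2^{n}.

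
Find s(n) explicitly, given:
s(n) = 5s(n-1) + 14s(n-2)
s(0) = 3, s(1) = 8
Characteristic equation: x² - 5x - 14 = 0, which factors as (x - (-2))(x - (7)) = 0.
Roots r₁ = -2, r₂ = 7 (distinct).
General solution: s(n) = A·(-2)^n + B·(7)^n.
From s(0) = 3: A + B = 3.
From s(1) = 8: -2A + 7B = 8.
Solving: A = \frac{13}{9}, B = \frac{14}{9}.
So s(n) = \frac{13 \left(-2\right)^{n}}{9} + \frac{14 \cdot 7^{n}}{9}.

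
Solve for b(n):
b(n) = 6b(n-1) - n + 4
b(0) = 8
First-order linear with linear forcing.
Homogeneous solution: b_h(n) = A·(6)^n.
Try particular b_p(n) = pn + q. Substituting:
  pn + q = 6(p(n-1) + q) - n + 4.
Matching the n-coefficient: p = 6p - 1 ⇒ p = \frac{1}{5}.
Matching constants: q = -6p + 6q + 4 ⇒ q = - \frac{14}{25}.
General: b(n) = A·(6)^n + \frac{n}{5} - \frac{14}{25}.
Apply b(0) = 8: A - \frac{14}{25} = 8 ⇒ A = \frac{214}{25}.
So b(n) = \frac{214 \cdot 6^{n}}{25} + \frac{n}{5} - \frac{14}{25}.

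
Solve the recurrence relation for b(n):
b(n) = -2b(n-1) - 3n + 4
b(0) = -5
First-order linear with linear forcing.
Homogeneous solution: b_h(n) = A·(-2)^n.
Try particular b_p(n) = pn + q. Substituting:
  pn + q = -2(p(n-1) + q) - 3n + 4.
Matching the n-coefficient: p = -2p - 3 ⇒ p = -1.
Matching constants: q = 2p - 2q + 4 ⇒ q = \frac{2}{3}.
General: b(n) = A·(-2)^n - n + \frac{2}{3}.
Apply b(0) = -5: A + \frac{2}{3} = -5 ⇒ A = - \frac{17}{3}.
So b(n) = - \frac{17 \left(-2\right)^{n}}{3} - n + \frac{2}{3}.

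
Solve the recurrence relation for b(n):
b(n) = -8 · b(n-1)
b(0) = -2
Pure geometric recurrence with ratio -8.
By induction b(n) = b(0) · (-8)^n = - 2 \left(-8\right)^{n}.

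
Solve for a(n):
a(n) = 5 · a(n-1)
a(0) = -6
Pure geometric recurrence with ratio 5.
By induction a(n) = a(0) · (5)^n = - 6 \cdot 5^{n}.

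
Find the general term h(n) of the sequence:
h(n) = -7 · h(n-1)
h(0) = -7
Pure geometric recurrence with ratio -7.
By induction h(n) = h(0) · (-7)^n = - 7 \left(-7\right)^{n}.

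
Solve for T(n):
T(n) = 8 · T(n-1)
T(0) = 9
Pure geometric recurrence with ratio 8.
By induction T(n) = T(0) · (8)^n = 9 \cdot 8^{n}.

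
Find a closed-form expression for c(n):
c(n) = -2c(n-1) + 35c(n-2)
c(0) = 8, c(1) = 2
Characteristic equation: x² + 2x - 35 = 0, which factors as (x - (-7))(x - (5)) = 0.
Roots r₁ = -7, r₂ = 5 (distinct).
General solution: c(n) = A·(-7)^n + B·(5)^n.
From c(0) = 8: A + B = 8.
From c(1) = 2: -7A + 5B = 2.
Solving: A = \frac{19}{6}, B = \frac{29}{6}.
So c(n) = \frac{19 \left(-7\right)^{n}}{6} + \frac{29 \cdot 5^{n}}{6}.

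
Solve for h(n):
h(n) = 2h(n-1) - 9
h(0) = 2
First-order linear non-homogeneous.
Homogeneous solution: h_h(n) = A·(2)^n.
Try constant particular solution h_p = K: K = 2K - 9 ⇒ K = 9.
General: h(n) = A·(2)^n + 9.
Apply h(0) = 2: A + 9 = 2 ⇒ A = -7.
So h(n) = 9 - 7 \cdot 2^{n}.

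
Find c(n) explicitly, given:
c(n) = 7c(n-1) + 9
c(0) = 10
First-order linear non-homogeneous.
Homogeneous solution: c_h(n) = A·(7)^n.
Try constant particular solution c_p = K: K = 7K + 9 ⇒ K = - \frac{3}{2}.
General: c(n) = A·(7)^n - \frac{3}{2}.
Apply c(0) = 10: A - \frac{3}{2} = 10 ⇒ A = \frac{23}{2}.
So c(n) = \frac{23 \cdot 7^{n}}{2} - \frac{3}{2}.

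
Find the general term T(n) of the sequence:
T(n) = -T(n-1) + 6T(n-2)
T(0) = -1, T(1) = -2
Characteristic equation: x² + x - 6 = 0, which factors as (x - (2))(x - (-3)) = 0.
Roots r₁ = 2, r₂ = -3 (distinct).
General solution: T(n) = A·(2)^n + B·(-3)^n.
From T(0) = -1: A + B = -1.
From T(1) = -2: 2A - 3B = -2.
Solving: A = -1, B = 0.
So T(n) = - 2^{n}.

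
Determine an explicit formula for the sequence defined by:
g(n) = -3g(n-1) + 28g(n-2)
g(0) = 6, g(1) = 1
Characteristic equation: x² + 3x - 28 = 0, which factors as (x - (4))(x - (-7)) = 0.
Roots r₁ = 4, r₂ = -7 (distinct).
General solution: g(n) = A·(4)^n + B·(-7)^n.
From g(0) = 6: A + B = 6.
From g(1) = 1: 4A - 7B = 1.
Solving: A = \frac{43}{11}, B = \frac{23}{11}.
So g(n) = \frac{23 \left(-7\right)^{n}}{11} + \frac{43 \cdot 4^{n}}{11}.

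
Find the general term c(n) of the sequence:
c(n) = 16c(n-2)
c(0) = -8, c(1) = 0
Characteristic equation: x² - 16 = 0, which factors as (x - (4))(x - (-4)) = 0.
Roots r₁ = 4, r₂ = -4 (distinct).
General solution: c(n) = A·(4)^n + B·(-4)^n.
From c(0) = -8: A + B = -8.
From c(1) = 0: 4A - 4B = 0.
Solving: A = -4, B = -4.
So c(n) = - 4 \left(-4\right)^{n} - 4 \cdot 4^{n}.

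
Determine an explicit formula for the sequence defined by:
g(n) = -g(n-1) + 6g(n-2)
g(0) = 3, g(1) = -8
Characteristic equation: x² + x - 6 = 0, which factors as (x - (-3))(x - (2)) = 0.
Roots r₁ = -3, r₂ = 2 (distinct).
General solution: g(n) = A·(-3)^n + B·(2)^n.
From g(0) = 3: A + B = 3.
From g(1) = -8: -3A + 2B = -8.
Solving: A = \frac{14}{5}, B = \frac{1}{5}.
So g(n) = \frac{14 \left(-3\right)^{n}}{5} + \frac{2^{n}}{5}.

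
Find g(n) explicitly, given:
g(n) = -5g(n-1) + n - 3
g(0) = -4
First-order linear with linear forcing.
Homogeneous solution: g_h(n) = A·(-5)^n.
Try particular g_p(n) = pn + q. Substituting:
  pn + q = -5(p(n-1) + q) + n - 3.
Matching the n-coefficient: p = -5p + 1 ⇒ p = \frac{1}{6}.
Matching constants: q = 5p - 5q - 3 ⇒ q = - \frac{13}{36}.
General: g(n) = A·(-5)^n + \frac{n}{6} - \frac{13}{36}.
Apply g(0) = -4: A - \frac{13}{36} = -4 ⇒ A = - \frac{131}{36}.
So g(n) = - \frac{131 \left(-5\right)^{n}}{36} + \frac{n}{6} - \frac{13}{36}.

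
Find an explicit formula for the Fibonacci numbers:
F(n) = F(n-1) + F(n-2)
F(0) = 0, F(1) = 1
This is the Fibonacci sequence.
Characteristic equation: x² - x - 1 = 0; roots r₁ = \frac{1}{2} + \frac{\sqrt{5}}{2}, r₂ = \frac{1}{2} - \frac{\sqrt{5}}{2}.
General: F(n) = A·r₁^n + B·r₂^n. Solving with F(0)=0, F(1)=1 gives A = \frac{\sqrt{5}}{5}, B = - \frac{\sqrt{5}}{5}.
So F(n) = \frac{2^{- n} \sqrt{5} \left(- \left(1 - \sqrt{5}\right)^{n} + \left(1 + \sqrt{5}\right)^{n}\right)}{5}.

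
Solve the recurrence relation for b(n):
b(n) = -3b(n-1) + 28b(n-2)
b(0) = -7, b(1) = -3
Characteristic equation: x² + 3x - 28 = 0, which factors as (x - (-7))(x - (4)) = 0.
Roots r₁ = -7, r₂ = 4 (distinct).
General solution: b(n) = A·(-7)^n + B·(4)^n.
From b(0) = -7: A + B = -7.
From b(1) = -3: -7A + 4B = -3.
Solving: A = - \frac{25}{11}, B = - \frac{52}{11}.
So b(n) = - \frac{25 \left(-7\right)^{n}}{11} - \frac{52 \cdot 4^{n}}{11}.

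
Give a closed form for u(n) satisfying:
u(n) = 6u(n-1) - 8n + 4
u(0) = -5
First-order linear with linear forcing.
Homogeneous solution: u_h(n) = A·(6)^n.
Try particular u_p(n) = pn + q. Substituting:
  pn + q = 6(p(n-1) + q) - 8n + 4.
Matching the n-coefficient: p = 6p - 8 ⇒ p = \frac{8}{5}.
Matching constants: q = -6p + 6q + 4 ⇒ q = \frac{28}{25}.
General: u(n) = A·(6)^n + \frac{8 n}{5} + \frac{28}{25}.
Apply u(0) = -5: A + \frac{28}{25} = -5 ⇒ A = - \frac{153}{25}.
So u(n) = - \frac{153 \cdot 6^{n}}{25} + \frac{8 n}{5} + \frac{28}{25}.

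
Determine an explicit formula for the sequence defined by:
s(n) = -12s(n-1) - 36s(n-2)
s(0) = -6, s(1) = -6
Characteristic equation: x² + 12x + 36 = 0, which is (x - (-6))².
Repeated root r = -6.
General solution: s(n) = (A + Bn)·(-6)^n.
From s(0) = -6: A = -6.
From s(1) = -6: (A + B)·(-6) = -6 ⇒ B = 7.
So s(n) = \left(7 n - 6\right) \cdot (-6)^n.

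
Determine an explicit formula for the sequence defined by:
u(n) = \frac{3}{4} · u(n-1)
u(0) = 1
Pure geometric recurrence with ratio \frac{3}{4}.
By induction u(n) = u(0) · (\frac{3}{4})^n = \left(\frac{3}{4}\right)^{n}.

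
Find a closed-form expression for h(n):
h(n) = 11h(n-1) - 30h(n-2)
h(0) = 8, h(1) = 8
Characteristic equation: x² - 11x + 30 = 0, which factors as (x - (5))(x - (6)) = 0.
Roots r₁ = 5, r₂ = 6 (distinct).
General solution: h(n) = A·(5)^n + B·(6)^n.
From h(0) = 8: A + B = 8.
From h(1) = 8: 5A + 6B = 8.
Solving: A = 40, B = -32.
So h(n) = 40 \cdot 5^{n} - 32 \cdot 6^{n}.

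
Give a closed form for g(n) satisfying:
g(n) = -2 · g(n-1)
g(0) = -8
Pure geometric recurrence with ratio -2.
By induction g(n) = g(0) · (-2)^n = - 8 \left(-2\right)^{n}.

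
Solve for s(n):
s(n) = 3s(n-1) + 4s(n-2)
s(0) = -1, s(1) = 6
Characteristic equation: x² - 3x - 4 = 0, which factors as (x - (4))(x - (-1)) = 0.
Roots r₁ = 4, r₂ = -1 (distinct).
General solution: s(n) = A·(4)^n + B·(-1)^n.
From s(0) = -1: A + B = -1.
From s(1) = 6: 4A - B = 6.
Solving: A = 1, B = -2.
So s(n) = - 2 \left(-1\right)^{n} + 4^{n}.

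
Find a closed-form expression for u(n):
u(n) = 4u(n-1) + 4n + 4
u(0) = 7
First-order linear with linear forcing.
Homogeneous solution: u_h(n) = A·(4)^n.
Try particular u_p(n) = pn + q. Substituting:
  pn + q = 4(p(n-1) + q) + 4n + 4.
Matching the n-coefficient: p = 4p + 4 ⇒ p = - \frac{4}{3}.
Matching constants: q = -4p + 4q + 4 ⇒ q = - \frac{28}{9}.
General: u(n) = A·(4)^n - \frac{4 n}{3} - \frac{28}{9}.
Apply u(0) = 7: A - \frac{28}{9} = 7 ⇒ A = \frac{91}{9}.
So u(n) = \frac{91 \cdot 4^{n}}{9} - \frac{4 n}{3} - \frac{28}{9}.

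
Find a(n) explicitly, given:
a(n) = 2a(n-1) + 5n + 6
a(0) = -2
First-order linear with linear forcing.
Homogeneous solution: a_h(n) = A·(2)^n.
Try particular a_p(n) = pn + q. Substituting:
  pn + q = 2(p(n-1) + q) + 5n + 6.
Matching the n-coefficient: p = 2p + 5 ⇒ p = -5.
Matching constants: q = -2p + 2q + 6 ⇒ q = -16.
General: a(n) = A·(2)^n - 5 n - 16.
Apply a(0) = -2: A - 16 = -2 ⇒ A = 14.
So a(n) = 14 \cdot 2^{n} - 5 n - 16.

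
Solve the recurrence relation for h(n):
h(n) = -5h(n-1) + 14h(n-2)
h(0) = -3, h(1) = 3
Characteristic equation: x² + 5x - 14 = 0, which factors as (x - (-7))(x - (2)) = 0.
Roots r₁ = -7, r₂ = 2 (distinct).
General solution: h(n) = A·(-7)^n + B·(2)^n.
From h(0) = -3: A + B = -3.
From h(1) = 3: -7A + 2B = 3.
Solving: A = -1, B = -2.
So h(n) = - \left(-7\right)^{n} - 2 \cdot 2^{n}.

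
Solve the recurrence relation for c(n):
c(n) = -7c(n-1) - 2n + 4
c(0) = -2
First-order linear with linear forcing.
Homogeneous solution: c_h(n) = A·(-7)^n.
Try particular c_p(n) = pn + q. Substituting:
  pn + q = -7(p(n-1) + q) - 2n + 4.
Matching the n-coefficient: p = -7p - 2 ⇒ p = - \frac{1}{4}.
Matching constants: q = 7p - 7q + 4 ⇒ q = \frac{9}{32}.
General: c(n) = A·(-7)^n - \frac{n}{4} + \frac{9}{32}.
Apply c(0) = -2: A + \frac{9}{32} = -2 ⇒ A = - \frac{73}{32}.
So c(n) = - \frac{73 \left(-7\right)^{n}}{32} - \frac{n}{4} + \frac{9}{32}.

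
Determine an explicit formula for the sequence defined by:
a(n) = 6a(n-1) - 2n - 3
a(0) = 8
First-order linear with linear forcing.
Homogeneous solution: a_h(n) = A·(6)^n.
Try particular a_p(n) = pn + q. Substituting:
  pn + q = 6(p(n-1) + q) - 2n - 3.
Matching the n-coefficient: p = 6p - 2 ⇒ p = \frac{2}{5}.
Matching constants: q = -6p + 6q - 3 ⇒ q = \frac{27}{25}.
General: a(n) = A·(6)^n + \frac{2 n}{5} + \frac{27}{25}.
Apply a(0) = 8: A + \frac{27}{25} = 8 ⇒ A = \frac{173}{25}.
So a(n) = \frac{173 \cdot 6^{n}}{25} + \frac{2 n}{5} + \frac{27}{25}.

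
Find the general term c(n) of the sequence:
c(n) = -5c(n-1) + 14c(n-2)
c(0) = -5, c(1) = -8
Characteristic equation: x² + 5x - 14 = 0, which factors as (x - (2))(x - (-7)) = 0.
Roots r₁ = 2, r₂ = -7 (distinct).
General solution: c(n) = A·(2)^n + B·(-7)^n.
From c(0) = -5: A + B = -5.
From c(1) = -8: 2A - 7B = -8.
Solving: A = - \frac{43}{9}, B = - \frac{2}{9}.
So c(n) = - \frac{2 \left(-7\right)^{n}}{9} - \frac{43 \cdot 2^{n}}{9}.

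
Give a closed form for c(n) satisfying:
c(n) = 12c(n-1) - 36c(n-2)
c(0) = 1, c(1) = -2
Characteristic equation: x² - 12x + 36 = 0, which is (x - (6))².
Repeated root r = 6.
General solution: c(n) = (A + Bn)·(6)^n.
From c(0) = 1: A = 1.
From c(1) = -2: (A + B)·(6) = -2 ⇒ B = - \frac{4}{3}.
So c(n) = \left(1 - \frac{4 n}{3}\right) \cdot (6)^n.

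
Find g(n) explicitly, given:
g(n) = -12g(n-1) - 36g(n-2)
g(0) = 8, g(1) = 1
Characteristic equation: x² + 12x + 36 = 0, which is (x - (-6))².
Repeated root r = -6.
General solution: g(n) = (A + Bn)·(-6)^n.
From g(0) = 8: A = 8.
From g(1) = 1: (A + B)·(-6) = 1 ⇒ B = - \frac{49}{6}.
So g(n) = \left(8 - \frac{49 n}{6}\right) \cdot (-6)^n.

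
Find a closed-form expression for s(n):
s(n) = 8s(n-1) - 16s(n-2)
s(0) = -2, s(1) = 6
Characteristic equation: x² - 8x + 16 = 0, which is (x - (4))².
Repeated root r = 4.
General solution: s(n) = (A + Bn)·(4)^n.
From s(0) = -2: A = -2.
From s(1) = 6: (A + B)·(4) = 6 ⇒ B = \frac{7}{2}.
So s(n) = \left(\frac{7 n}{2} - 2\right) \cdot (4)^n.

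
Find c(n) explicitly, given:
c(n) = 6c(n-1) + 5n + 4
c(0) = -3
First-order linear with linear forcing.
Homogeneous solution: c_h(n) = A·(6)^n.
Try particular c_p(n) = pn + q. Substituting:
  pn + q = 6(p(n-1) + q) + 5n + 4.
Matching the n-coefficient: p = 6p + 5 ⇒ p = -1.
Matching constants: q = -6p + 6q + 4 ⇒ q = -2.
General: c(n) = A·(6)^n - n - 2.
Apply c(0) = -3: A - 2 = -3 ⇒ A = -1.
So c(n) = - 6^{n} - n - 2.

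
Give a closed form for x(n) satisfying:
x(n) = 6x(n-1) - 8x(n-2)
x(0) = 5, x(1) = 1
Characteristic equation: x² - 6x + 8 = 0, which factors as (x - (4))(x - (2)) = 0.
Roots r₁ = 4, r₂ = 2 (distinct).
General solution: x(n) = A·(4)^n + B·(2)^n.
From x(0) = 5: A + B = 5.
From x(1) = 1: 4A + 2B = 1.
Solving: A = - \frac{9}{2}, B = \frac{19}{2}.
So x(n) = \frac{19 \cdot 2^{n}}{2} - \frac{9 \cdot 4^{n}}{2}.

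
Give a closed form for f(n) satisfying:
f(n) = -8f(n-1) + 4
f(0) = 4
First-order linear non-homogeneous.
Homogeneous solution: f_h(n) = A·(-8)^n.
Try constant particular solution f_p = K: K = -8K + 4 ⇒ K = \frac{4}{9}.
General: f(n) = A·(-8)^n + \frac{4}{9}.
Apply f(0) = 4: A + \frac{4}{9} = 4 ⇒ A = \frac{32}{9}.
So f(n) = \frac{32 \left(-8\right)^{n}}{9} + \frac{4}{9}.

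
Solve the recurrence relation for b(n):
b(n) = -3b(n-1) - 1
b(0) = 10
First-order linear non-homogeneous.
Homogeneous solution: b_h(n) = A·(-3)^n.
Try constant particular solution b_p = K: K = -3K - 1 ⇒ K = - \frac{1}{4}.
General: b(n) = A·(-3)^n - \frac{1}{4}.
Apply b(0) = 10: A - \frac{1}{4} = 10 ⇒ A = \frac{41}{4}.
So b(n) = \frac{41 \left(-3\right)^{n}}{4} - \frac{1}{4}.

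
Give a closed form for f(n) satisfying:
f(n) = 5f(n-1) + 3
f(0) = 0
First-order linear non-homogeneous.
Homogeneous solution: f_h(n) = A·(5)^n.
Try constant particular solution f_p = K: K = 5K + 3 ⇒ K = - \frac{3}{4}.
General: f(n) = A·(5)^n - \frac{3}{4}.
Apply f(0) = 0: A - \frac{3}{4} = 0 ⇒ A = \frac{3}{4}.
So f(n) = \frac{3 \cdot 5^{n}}{4} - \frac{3}{4}.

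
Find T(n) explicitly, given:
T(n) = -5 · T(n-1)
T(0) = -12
Pure geometric recurrence with ratio -5.
By induction T(n) = T(0) · (-5)^n = - 12 \left(-5\right)^{n}.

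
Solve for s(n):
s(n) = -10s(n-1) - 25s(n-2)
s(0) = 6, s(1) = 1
Characteristic equation: x² + 10x + 25 = 0, which is (x - (-5))².
Repeated root r = -5.
General solution: s(n) = (A + Bn)·(-5)^n.
From s(0) = 6: A = 6.
From s(1) = 1: (A + B)·(-5) = 1 ⇒ B = - \frac{31}{5}.
So s(n) = \left(6 - \frac{31 n}{5}\right) \cdot (-5)^n.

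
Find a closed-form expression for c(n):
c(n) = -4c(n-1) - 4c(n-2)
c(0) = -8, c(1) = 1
Characteristic equation: x² + 4x + 4 = 0, which is (x - (-2))².
Repeated root r = -2.
General solution: c(n) = (A + Bn)·(-2)^n.
From c(0) = -8: A = -8.
From c(1) = 1: (A + B)·(-2) = 1 ⇒ B = \frac{15}{2}.
So c(n) = \left(\frac{15 n}{2} - 8\right) \cdot (-2)^n.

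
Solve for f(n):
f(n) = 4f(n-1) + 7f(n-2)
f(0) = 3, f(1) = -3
Characteristic equation: x² - 4x - 7 = 0.
Discriminant Δ = (4)² + 4·(7) = 44.
Roots r₁,₂ = (4 ± √44)/2, so r₁ = 2 + \sqrt{11}, r₂ = 2 - \sqrt{11}.
General solution: f(n) = A·r₁^n + B·r₂^n.
From the initial conditions, A + B = 3 and r₁A + r₂B = -3.
Since r₁ - r₂ = √44: A = (-3 - (3)r₂)/√44 = \frac{3}{2} - \frac{9 \sqrt{11}}{22}, and B = 3 - A = \frac{9 \sqrt{11}}{22} + \frac{3}{2}.
So f(n) = \left(\frac{3}{2} - \frac{9 \sqrt{11}}{22}\right)\left(2 + \sqrt{11}\right)^n + \left(\frac{9 \sqrt{11}}{22} + \frac{3}{2}\right)\left(2 - \sqrt{11}\right)^n.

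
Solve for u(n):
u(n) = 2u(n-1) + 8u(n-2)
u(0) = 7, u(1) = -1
Characteristic equation: x² - 2x - 8 = 0, which factors as (x - (-2))(x - (4)) = 0.
Roots r₁ = -2, r₂ = 4 (distinct).
General solution: u(n) = A·(-2)^n + B·(4)^n.
From u(0) = 7: A + B = 7.
From u(1) = -1: -2A + 4B = -1.
Solving: A = \frac{29}{6}, B = \frac{13}{6}.
So u(n) = \frac{29 \left(-2\right)^{n}}{6} + \frac{13 \cdot 4^{n}}{6}.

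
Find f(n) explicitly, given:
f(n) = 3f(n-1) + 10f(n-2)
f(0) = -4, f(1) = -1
Characteristic equation: x² - 3x - 10 = 0, which factors as (x - (5))(x - (-2)) = 0.
Roots r₁ = 5, r₂ = -2 (distinct).
General solution: f(n) = A·(5)^n + B·(-2)^n.
From f(0) = -4: A + B = -4.
From f(1) = -1: 5A - 2B = -1.
Solving: A = - \frac{9}{7}, B = - \frac{19}{7}.
So f(n) = - \frac{19 \left(-2\right)^{n}}{7} - \frac{9 \cdot 5^{n}}{7}.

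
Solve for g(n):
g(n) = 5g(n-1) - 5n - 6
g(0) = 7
First-order linear with linear forcing.
Homogeneous solution: g_h(n) = A·(5)^n.
Try particular g_p(n) = pn + q. Substituting:
  pn + q = 5(p(n-1) + q) - 5n - 6.
Matching the n-coefficient: p = 5p - 5 ⇒ p = \frac{5}{4}.
Matching constants: q = -5p + 5q - 6 ⇒ q = \frac{49}{16}.
General: g(n) = A·(5)^n + \frac{5 n}{4} + \frac{49}{16}.
Apply g(0) = 7: A + \frac{49}{16} = 7 ⇒ A = \frac{63}{16}.
So g(n) = \frac{63 \cdot 5^{n}}{16} + \frac{5 n}{4} + \frac{49}{16}.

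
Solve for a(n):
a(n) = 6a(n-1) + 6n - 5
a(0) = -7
First-order linear with linear forcing.
Homogeneous solution: a_h(n) = A·(6)^n.
Try particular a_p(n) = pn + q. Substituting:
  pn + q = 6(p(n-1) + q) + 6n - 5.
Matching the n-coefficient: p = 6p + 6 ⇒ p = - \frac{6}{5}.
Matching constants: q = -6p + 6q - 5 ⇒ q = - \frac{11}{25}.
General: a(n) = A·(6)^n - \frac{6 n}{5} - \frac{11}{25}.
Apply a(0) = -7: A - \frac{11}{25} = -7 ⇒ A = - \frac{164}{25}.
So a(n) = - \frac{164 \cdot 6^{n}}{25} - \frac{6 n}{5} - \frac{11}{25}.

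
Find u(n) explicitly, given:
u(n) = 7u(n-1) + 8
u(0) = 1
First-order linear non-homogeneous.
Homogeneous solution: u_h(n) = A·(7)^n.
Try constant particular solution u_p = K: K = 7K + 8 ⇒ K = - \frac{4}{3}.
General: u(n) = A·(7)^n - \frac{4}{3}.
Apply u(0) = 1: A - \frac{4}{3} = 1 ⇒ A = \frac{7}{3}.
So u(n) = \frac{7 \cdot 7^{n}}{3} - \frac{4}{3}.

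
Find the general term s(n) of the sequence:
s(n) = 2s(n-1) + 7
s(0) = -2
First-order linear non-homogeneous.
Homogeneous solution: s_h(n) = A·(2)^n.
Try constant particular solution s_p = K: K = 2K + 7 ⇒ K = -7.
General: s(n) = A·(2)^n - 7.
Apply s(0) = -2: A - 7 = -2 ⇒ A = 5.
So s(n) = 5 \cdot 2^{n} - 7.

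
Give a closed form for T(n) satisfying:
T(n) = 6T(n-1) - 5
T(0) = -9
First-order linear non-homogeneous.
Homogeneous solution: T_h(n) = A·(6)^n.
Try constant particular solution T_p = K: K = 6K - 5 ⇒ K = 1.
General: T(n) = A·(6)^n + 1.
Apply T(0) = -9: A + 1 = -9 ⇒ A = -10.
So T(n) = 1 - 10 \cdot 6^{n}.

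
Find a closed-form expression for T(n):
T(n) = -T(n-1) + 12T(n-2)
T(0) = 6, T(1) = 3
Characteristic equation: x² + x - 12 = 0, which factors as (x - (3))(x - (-4)) = 0.
Roots r₁ = 3, r₂ = -4 (distinct).
General solution: T(n) = A·(3)^n + B·(-4)^n.
From T(0) = 6: A + B = 6.
From T(1) = 3: 3A - 4B = 3.
Solving: A = \frac{27}{7}, B = \frac{15}{7}.
So T(n) = \frac{15 \left(-4\right)^{n}}{7} + \frac{27 \cdot 3^{n}}{7}.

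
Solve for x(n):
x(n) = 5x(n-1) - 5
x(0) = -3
First-order linear non-homogeneous.
Homogeneous solution: x_h(n) = A·(5)^n.
Try constant particular solution x_p = K: K = 5K - 5 ⇒ K = \frac{5}{4}.
General: x(n) = A·(5)^n + \frac{5}{4}.
Apply x(0) = -3: A + \frac{5}{4} = -3 ⇒ A = - \frac{17}{4}.
So x(n) = \frac{5}{4} - \frac{17 \cdot 5^{n}}{4}.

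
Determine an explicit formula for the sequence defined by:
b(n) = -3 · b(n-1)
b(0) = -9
Pure geometric recurrence with ratio -3.
By induction b(n) = b(0) · (-3)^n = - 9 \left(-3\right)^{n}.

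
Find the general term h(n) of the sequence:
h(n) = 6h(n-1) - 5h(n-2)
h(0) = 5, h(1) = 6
Characteristic equation: x² - 6x + 5 = 0, which factors as (x - (5))(x - (1)) = 0.
Roots r₁ = 5, r₂ = 1 (distinct).
General solution: h(n) = A·(5)^n + B·(1)^n.
From h(0) = 5: A + B = 5.
From h(1) = 6: 5A + B = 6.
Solving: A = \frac{1}{4}, B = \frac{19}{4}.
So h(n) = \frac{5^{n}}{4} + \frac{19}{4}.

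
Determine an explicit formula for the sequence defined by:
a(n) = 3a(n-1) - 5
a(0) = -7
First-order linear non-homogeneous.
Homogeneous solution: a_h(n) = A·(3)^n.
Try constant particular solution a_p = K: K = 3K - 5 ⇒ K = \frac{5}{2}.
General: a(n) = A·(3)^n + \frac{5}{2}.
Apply a(0) = -7: A + \frac{5}{2} = -7 ⇒ A = - \frac{19}{2}.
So a(n) = \frac{5}{2} - \frac{19 \cdot 3^{n}}{2}.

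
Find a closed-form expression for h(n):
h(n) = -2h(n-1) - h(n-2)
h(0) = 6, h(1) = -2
Characteristic equation: x² + 2x + 1 = 0, which is (x - (-1))².
Repeated root r = -1.
General solution: h(n) = (A + Bn)·(-1)^n.
From h(0) = 6: A = 6.
From h(1) = -2: (A + B)·(-1) = -2 ⇒ B = -4.
So h(n) = \left(6 - 4 n\right) \cdot (-1)^n.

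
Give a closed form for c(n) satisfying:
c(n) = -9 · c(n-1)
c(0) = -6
Pure geometric recurrence with ratio -9.
By induction c(n) = c(0) · (-9)^n = - 6 \left(-9\right)^{n}.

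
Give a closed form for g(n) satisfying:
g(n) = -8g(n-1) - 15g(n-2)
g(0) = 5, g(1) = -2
Characteristic equation: x² + 8x + 15 = 0, which factors as (x - (-3))(x - (-5)) = 0.
Roots r₁ = -3, r₂ = -5 (distinct).
General solution: g(n) = A·(-3)^n + B·(-5)^n.
From g(0) = 5: A + B = 5.
From g(1) = -2: -3A - 5B = -2.
Solving: A = \frac{23}{2}, B = - \frac{13}{2}.
So g(n) = \frac{23 \left(-3\right)^{n}}{2} - \frac{13 \left(-5\right)^{n}}{2}.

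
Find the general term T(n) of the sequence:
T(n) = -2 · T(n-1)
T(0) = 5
Pure geometric recurrence with ratio -2.
By induction T(n) = T(0) · (-2)^n = 5 \left(-2\right)^{n}.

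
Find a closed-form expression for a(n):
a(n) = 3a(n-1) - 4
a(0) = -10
First-order linear non-homogeneous.
Homogeneous solution: a_h(n) = A·(3)^n.
Try constant particular solution a_p = K: K = 3K - 4 ⇒ K = 2.
General: a(n) = A·(3)^n + 2.
Apply a(0) = -10: A + 2 = -10 ⇒ A = -12.
So a(n) = 2 - 12 \cdot 3^{n}.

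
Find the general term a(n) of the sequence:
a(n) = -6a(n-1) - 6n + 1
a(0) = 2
First-order linear with linear forcing.
Homogeneous solution: a_h(n) = A·(-6)^n.
Try particular a_p(n) = pn + q. Substituting:
  pn + q = -6(p(n-1) + q) - 6n + 1.
Matching the n-coefficient: p = -6p - 6 ⇒ p = - \frac{6}{7}.
Matching constants: q = 6p - 6q + 1 ⇒ q = - \frac{29}{49}.
General: a(n) = A·(-6)^n - \frac{6 n}{7} - \frac{29}{49}.
Apply a(0) = 2: A - \frac{29}{49} = 2 ⇒ A = \frac{127}{49}.
So a(n) = \frac{127 \left(-6\right)^{n}}{49} - \frac{6 n}{7} - \frac{29}{49}.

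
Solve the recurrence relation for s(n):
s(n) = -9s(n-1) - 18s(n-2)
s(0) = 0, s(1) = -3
Characteristic equation: x² + 9x + 18 = 0, which factors as (x - (-6))(x - (-3)) = 0.
Roots r₁ = -6, r₂ = -3 (distinct).
General solution: s(n) = A·(-6)^n + B·(-3)^n.
From s(0) = 0: A + B = 0.
From s(1) = -3: -6A - 3B = -3.
Solving: A = 1, B = -1.
So s(n) = - \left(-3\right)^{n} + \left(-6\right)^{n}.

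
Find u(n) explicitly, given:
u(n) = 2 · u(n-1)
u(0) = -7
Pure geometric recurrence with ratio 2.
By induction u(n) = u(0) · (2)^n = - 7 \cdot 2^{n}.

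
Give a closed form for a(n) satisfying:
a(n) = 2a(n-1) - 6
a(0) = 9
First-order linear non-homogeneous.
Homogeneous solution: a_h(n) = A·(2)^n.
Try constant particular solution a_p = K: K = 2K - 6 ⇒ K = 6.
General: a(n) = A·(2)^n + 6.
Apply a(0) = 9: A + 6 = 9 ⇒ A = 3.
So a(n) = 3 \cdot 2^{n} + 6.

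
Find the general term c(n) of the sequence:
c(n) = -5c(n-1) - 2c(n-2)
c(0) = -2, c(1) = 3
Characteristic equation: x² + 5x + 2 = 0.
Discriminant Δ = (-5)² + 4·(-2) = 17.
Roots r₁,₂ = (-5 ± √17)/2, so r₁ = - \frac{5}{2} + \frac{\sqrt{17}}{2}, r₂ = - \frac{5}{2} - \frac{\sqrt{17}}{2}.
General solution: c(n) = A·r₁^n + B·r₂^n.
From the initial conditions, A + B = -2 and r₁A + r₂B = 3.
Since r₁ - r₂ = √17: A = (3 - (-2)r₂)/√17 = -1 - \frac{2 \sqrt{17}}{17}, and B = -2 - A = -1 + \frac{2 \sqrt{17}}{17}.
So c(n) = \left(-1 - \frac{2 \sqrt{17}}{17}\right)\left(- \frac{5}{2} + \frac{\sqrt{17}}{2}\right)^n + \left(-1 + \frac{2 \sqrt{17}}{17}\right)\left(- \frac{5}{2} - \frac{\sqrt{17}}{2}\right)^n.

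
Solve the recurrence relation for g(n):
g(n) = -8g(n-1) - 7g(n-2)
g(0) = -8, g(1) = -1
Characteristic equation: x² + 8x + 7 = 0, which factors as (x - (-1))(x - (-7)) = 0.
Roots r₁ = -1, r₂ = -7 (distinct).
General solution: g(n) = A·(-1)^n + B·(-7)^n.
From g(0) = -8: A + B = -8.
From g(1) = -1: -A - 7B = -1.
Solving: A = - \frac{19}{2}, B = \frac{3}{2}.
So g(n) = - \frac{19 \left(-1\right)^{n}}{2} + \frac{3 \left(-7\right)^{n}}{2}.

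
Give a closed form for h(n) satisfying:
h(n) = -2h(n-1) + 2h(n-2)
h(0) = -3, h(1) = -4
Characteristic equation: x² + 2x - 2 = 0.
Discriminant Δ = (-2)² + 4·(2) = 12.
Roots r₁,₂ = (-2 ± √12)/2, so r₁ = -1 + \sqrt{3}, r₂ = - \sqrt{3} - 1.
General solution: h(n) = A·r₁^n + B·r₂^n.
From the initial conditions, A + B = -3 and r₁A + r₂B = -4.
Since r₁ - r₂ = √12: A = (-4 - (-3)r₂)/√12 = - \frac{7 \sqrt{3}}{6} - \frac{3}{2}, and B = -3 - A = - \frac{3}{2} + \frac{7 \sqrt{3}}{6}.
So h(n) = \left(- \frac{7 \sqrt{3}}{6} - \frac{3}{2}\right)\left(-1 + \sqrt{3}\right)^n + \left(- \frac{3}{2} + \frac{7 \sqrt{3}}{6}\right)\left(- \sqrt{3} - 1\right)^n.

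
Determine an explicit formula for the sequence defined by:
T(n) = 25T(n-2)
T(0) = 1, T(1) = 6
Characteristic equation: x² - 25 = 0, which factors as (x - (5))(x - (-5)) = 0.
Roots r₁ = 5, r₂ = -5 (distinct).
General solution: T(n) = A·(5)^n + B·(-5)^n.
From T(0) = 1: A + B = 1.
From T(1) = 6: 5A - 5B = 6.
Solving: A = \frac{11}{10}, B = - \frac{1}{10}.
So T(n) = - \frac{\left(-5\right)^{n}}{10} + \frac{11 \cdot 5^{n}}{10}.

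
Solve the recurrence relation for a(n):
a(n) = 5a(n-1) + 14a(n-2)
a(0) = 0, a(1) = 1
Characteristic equation: x² - 5x - 14 = 0, which factors as (x - (-2))(x - (7)) = 0.
Roots r₁ = -2, r₂ = 7 (distinct).
General solution: a(n) = A·(-2)^n + B·(7)^n.
From a(0) = 0: A + B = 0.
From a(1) = 1: -2A + 7B = 1.
Solving: A = - \frac{1}{9}, B = \frac{1}{9}.
So a(n) = - \frac{\left(-2\right)^{n}}{9} + \frac{7^{n}}{9}.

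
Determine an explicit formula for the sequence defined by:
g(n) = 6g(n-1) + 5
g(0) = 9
First-order linear non-homogeneous.
Homogeneous solution: g_h(n) = A·(6)^n.
Try constant particular solution g_p = K: K = 6K + 5 ⇒ K = -1.
General: g(n) = A·(6)^n - 1.
Apply g(0) = 9: A - 1 = 9 ⇒ A = 10.
So g(n) = 10 \cdot 6^{n} - 1.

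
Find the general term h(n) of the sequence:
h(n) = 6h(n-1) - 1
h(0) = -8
First-order linear non-homogeneous.
Homogeneous solution: h_h(n) = A·(6)^n.
Try constant particular solution h_p = K: K = 6K - 1 ⇒ K = \frac{1}{5}.
General: h(n) = A·(6)^n + \frac{1}{5}.
Apply h(0) = -8: A + \frac{1}{5} = -8 ⇒ A = - \frac{41}{5}.
So h(n) = \frac{1}{5} - \frac{41 \cdot 6^{n}}{5}.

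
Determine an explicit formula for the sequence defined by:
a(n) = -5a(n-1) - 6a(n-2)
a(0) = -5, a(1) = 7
Characteristic equation: x² + 5x + 6 = 0, which factors as (x - (-2))(x - (-3)) = 0.
Roots r₁ = -2, r₂ = -3 (distinct).
General solution: a(n) = A·(-2)^n + B·(-3)^n.
From a(0) = -5: A + B = -5.
From a(1) = 7: -2A - 3B = 7.
Solving: A = -8, B = 3.
So a(n) = - 8 \left(-2\right)^{n} + 3 \left(-3\right)^{n}.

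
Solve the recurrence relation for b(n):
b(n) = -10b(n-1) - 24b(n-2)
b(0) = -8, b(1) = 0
Characteristic equation: x² + 10x + 24 = 0, which factors as (x - (-6))(x - (-4)) = 0.
Roots r₁ = -6, r₂ = -4 (distinct).
General solution: b(n) = A·(-6)^n + B·(-4)^n.
From b(0) = -8: A + B = -8.
From b(1) = 0: -6A - 4B = 0.
Solving: A = 16, B = -24.
So b(n) = - 24 \left(-4\right)^{n} + 16 \left(-6\right)^{n}.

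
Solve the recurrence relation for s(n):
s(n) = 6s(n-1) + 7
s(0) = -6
First-order linear non-homogeneous.
Homogeneous solution: s_h(n) = A·(6)^n.
Try constant particular solution s_p = K: K = 6K + 7 ⇒ K = - \frac{7}{5}.
General: s(n) = A·(6)^n - \frac{7}{5}.
Apply s(0) = -6: A - \frac{7}{5} = -6 ⇒ A = - \frac{23}{5}.
So s(n) = - \frac{23 \cdot 6^{n}}{5} - \frac{7}{5}.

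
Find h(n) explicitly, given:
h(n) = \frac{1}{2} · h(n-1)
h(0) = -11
Pure geometric recurrence with ratio \frac{1}{2}.
By induction h(n) = h(0) · (\frac{1}{2})^n = - 11 \cdot 2^{- n}.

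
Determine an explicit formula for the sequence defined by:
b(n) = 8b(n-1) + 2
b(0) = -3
First-order linear non-homogeneous.
Homogeneous solution: b_h(n) = A·(8)^n.
Try constant particular solution b_p = K: K = 8K + 2 ⇒ K = - \frac{2}{7}.
General: b(n) = A·(8)^n - \frac{2}{7}.
Apply b(0) = -3: A - \frac{2}{7} = -3 ⇒ A = - \frac{19}{7}.
So b(n) = - \frac{19 \cdot 8^{n}}{7} - \frac{2}{7}.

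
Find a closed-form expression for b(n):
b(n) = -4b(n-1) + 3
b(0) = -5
First-order linear non-homogeneous.
Homogeneous solution: b_h(n) = A·(-4)^n.
Try constant particular solution b_p = K: K = -4K + 3 ⇒ K = \frac{3}{5}.
General: b(n) = A·(-4)^n + \frac{3}{5}.
Apply b(0) = -5: A + \frac{3}{5} = -5 ⇒ A = - \frac{28}{5}.
So b(n) = \frac{3}{5} - \frac{28 \left(-4\right)^{n}}{5}.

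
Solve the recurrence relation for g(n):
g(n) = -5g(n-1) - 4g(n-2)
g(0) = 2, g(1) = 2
Characteristic equation: x² + 5x + 4 = 0, which factors as (x - (-4))(x - (-1)) = 0.
Roots r₁ = -4, r₂ = -1 (distinct).
General solution: g(n) = A·(-4)^n + B·(-1)^n.
From g(0) = 2: A + B = 2.
From g(1) = 2: -4A - B = 2.
Solving: A = - \frac{4}{3}, B = \frac{10}{3}.
So g(n) = \frac{10 \left(-1\right)^{n}}{3} - \frac{4 \left(-4\right)^{n}}{3}.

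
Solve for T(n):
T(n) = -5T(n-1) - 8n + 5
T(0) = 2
First-order linear with linear forcing.
Homogeneous solution: T_h(n) = A·(-5)^n.
Try particular T_p(n) = pn + q. Substituting:
  pn + q = -5(p(n-1) + q) - 8n + 5.
Matching the n-coefficient: p = -5p - 8 ⇒ p = - \frac{4}{3}.
Matching constants: q = 5p - 5q + 5 ⇒ q = - \frac{5}{18}.
General: T(n) = A·(-5)^n - \frac{4 n}{3} - \frac{5}{18}.
Apply T(0) = 2: A - \frac{5}{18} = 2 ⇒ A = \frac{41}{18}.
So T(n) = \frac{41 \left(-5\right)^{n}}{18} - \frac{4 n}{3} - \frac{5}{18}.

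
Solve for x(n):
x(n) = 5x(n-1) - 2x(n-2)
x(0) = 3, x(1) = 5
Characteristic equation: x² - 5x + 2 = 0.
Discriminant Δ = (5)² + 4·(-2) = 17.
Roots r₁,₂ = (5 ± √17)/2, so r₁ = \frac{\sqrt{17}}{2} + \frac{5}{2}, r₂ = \frac{5}{2} - \frac{\sqrt{17}}{2}.
General solution: x(n) = A·r₁^n + B·r₂^n.
From the initial conditions, A + B = 3 and r₁A + r₂B = 5.
Since r₁ - r₂ = √17: A = (5 - (3)r₂)/√17 = \frac{3}{2} - \frac{5 \sqrt{17}}{34}, and B = 3 - A = \frac{5 \sqrt{17}}{34} + \frac{3}{2}.
So x(n) = \left(\frac{3}{2} - \frac{5 \sqrt{17}}{34}\right)\left(\frac{\sqrt{17}}{2} + \frac{5}{2}\right)^n + \left(\frac{5 \sqrt{17}}{34} + \frac{3}{2}\right)\left(\frac{5}{2} - \frac{\sqrt{17}}{2}\right)^n.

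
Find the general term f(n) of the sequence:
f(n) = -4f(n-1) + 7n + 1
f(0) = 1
First-order linear with linear forcing.
Homogeneous solution: f_h(n) = A·(-4)^n.
Try particular f_p(n) = pn + q. Substituting:
  pn + q = -4(p(n-1) + q) + 7n + 1.
Matching the n-coefficient: p = -4p + 7 ⇒ p = \frac{7}{5}.
Matching constants: q = 4p - 4q + 1 ⇒ q = \frac{33}{25}.
General: f(n) = A·(-4)^n + \frac{7 n}{5} + \frac{33}{25}.
Apply f(0) = 1: A + \frac{33}{25} = 1 ⇒ A = - \frac{8}{25}.
So f(n) = - \frac{8 \left(-4\right)^{n}}{25} + \frac{7 n}{5} + \frac{33}{25}.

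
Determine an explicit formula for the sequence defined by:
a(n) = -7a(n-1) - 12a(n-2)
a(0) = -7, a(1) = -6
Characteristic equation: x² + 7x + 12 = 0, which factors as (x - (-3))(x - (-4)) = 0.
Roots r₁ = -3, r₂ = -4 (distinct).
General solution: a(n) = A·(-3)^n + B·(-4)^n.
From a(0) = -7: A + B = -7.
From a(1) = -6: -3A - 4B = -6.
Solving: A = -34, B = 27.
So a(n) = - 34 \left(-3\right)^{n} + 27 \left(-4\right)^{n}.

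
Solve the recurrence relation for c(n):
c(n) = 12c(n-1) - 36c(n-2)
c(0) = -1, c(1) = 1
Characteristic equation: x² - 12x + 36 = 0, which is (x - (6))².
Repeated root r = 6.
General solution: c(n) = (A + Bn)·(6)^n.
From c(0) = -1: A = -1.
From c(1) = 1: (A + B)·(6) = 1 ⇒ B = \frac{7}{6}.
So c(n) = \left(\frac{7 n}{6} - 1\right) \cdot (6)^n.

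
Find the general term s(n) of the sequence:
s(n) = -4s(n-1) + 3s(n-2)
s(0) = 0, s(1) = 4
Characteristic equation: x² + 4x - 3 = 0.
Discriminant Δ = (-4)² + 4·(3) = 28.
Roots r₁,₂ = (-4 ± √28)/2, so r₁ = -2 + \sqrt{7}, r₂ = - \sqrt{7} - 2.
General solution: s(n) = A·r₁^n + B·r₂^n.
From the initial conditions, A + B = 0 and r₁A + r₂B = 4.
Since r₁ - r₂ = √28: A = (4 - (0)r₂)/√28 = \frac{2 \sqrt{7}}{7}, and B = 0 - A = - \frac{2 \sqrt{7}}{7}.
So s(n) = \left(\frac{2 \sqrt{7}}{7}\right)\left(-2 + \sqrt{7}\right)^n + \left(- \frac{2 \sqrt{7}}{7}\right)\left(- \sqrt{7} - 2\right)^n.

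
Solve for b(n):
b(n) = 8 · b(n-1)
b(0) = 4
Pure geometric recurrence with ratio 8.
By induction b(n) = b(0) · (8)^n = 4 \cdot 8^{n}.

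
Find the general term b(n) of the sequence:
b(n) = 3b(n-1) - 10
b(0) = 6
First-order linear non-homogeneous.
Homogeneous solution: b_h(n) = A·(3)^n.
Try constant particular solution b_p = K: K = 3K - 10 ⇒ K = 5.
General: b(n) = A·(3)^n + 5.
Apply b(0) = 6: A + 5 = 6 ⇒ A = 1.
So b(n) = 3^{n} + 5.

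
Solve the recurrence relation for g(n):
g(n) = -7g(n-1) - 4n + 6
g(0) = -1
First-order linear with linear forcing.
Homogeneous solution: g_h(n) = A·(-7)^n.
Try particular g_p(n) = pn + q. Substituting:
  pn + q = -7(p(n-1) + q) - 4n + 6.
Matching the n-coefficient: p = -7p - 4 ⇒ p = - \frac{1}{2}.
Matching constants: q = 7p - 7q + 6 ⇒ q = \frac{5}{16}.
General: g(n) = A·(-7)^n - \frac{n}{2} + \frac{5}{16}.
Apply g(0) = -1: A + \frac{5}{16} = -1 ⇒ A = - \frac{21}{16}.
So g(n) = - \frac{21 \left(-7\right)^{n}}{16} - \frac{n}{2} + \frac{5}{16}.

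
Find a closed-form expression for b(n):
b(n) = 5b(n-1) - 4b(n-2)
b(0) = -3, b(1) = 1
Characteristic equation: x² - 5x + 4 = 0, which factors as (x - (1))(x - (4)) = 0.
Roots r₁ = 1, r₂ = 4 (distinct).
General solution: b(n) = A·(1)^n + B·(4)^n.
From b(0) = -3: A + B = -3.
From b(1) = 1: A + 4B = 1.
Solving: A = - \frac{13}{3}, B = \frac{4}{3}.
So b(n) = \frac{4 \cdot 4^{n}}{3} - \frac{13}{3}.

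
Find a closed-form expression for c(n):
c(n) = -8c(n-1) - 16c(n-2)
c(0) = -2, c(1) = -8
Characteristic equation: x² + 8x + 16 = 0, which is (x - (-4))².
Repeated root r = -4.
General solution: c(n) = (A + Bn)·(-4)^n.
From c(0) = -2: A = -2.
From c(1) = -8: (A + B)·(-4) = -8 ⇒ B = 4.
So c(n) = \left(4 n - 2\right) \cdot (-4)^n.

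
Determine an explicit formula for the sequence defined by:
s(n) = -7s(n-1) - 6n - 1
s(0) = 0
First-order linear with linear forcing.
Homogeneous solution: s_h(n) = A·(-7)^n.
Try particular s_p(n) = pn + q. Substituting:
  pn + q = -7(p(n-1) + q) - 6n - 1.
Matching the n-coefficient: p = -7p - 6 ⇒ p = - \frac{3}{4}.
Matching constants: q = 7p - 7q - 1 ⇒ q = - \frac{25}{32}.
General: s(n) = A·(-7)^n - \frac{3 n}{4} - \frac{25}{32}.
Apply s(0) = 0: A - \frac{25}{32} = 0 ⇒ A = \frac{25}{32}.
So s(n) = \frac{25 \left(-7\right)^{n}}{32} - \frac{3 n}{4} - \frac{25}{32}.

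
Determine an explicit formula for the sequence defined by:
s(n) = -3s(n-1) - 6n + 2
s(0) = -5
First-order linear with linear forcing.
Homogeneous solution: s_h(n) = A·(-3)^n.
Try particular s_p(n) = pn + q. Substituting:
  pn + q = -3(p(n-1) + q) - 6n + 2.
Matching the n-coefficient: p = -3p - 6 ⇒ p = - \frac{3}{2}.
Matching constants: q = 3p - 3q + 2 ⇒ q = - \frac{5}{8}.
General: s(n) = A·(-3)^n - \frac{3 n}{2} - \frac{5}{8}.
Apply s(0) = -5: A - \frac{5}{8} = -5 ⇒ A = - \frac{35}{8}.
So s(n) = - \frac{35 \left(-3\right)^{n}}{8} - \frac{3 n}{2} - \frac{5}{8}.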